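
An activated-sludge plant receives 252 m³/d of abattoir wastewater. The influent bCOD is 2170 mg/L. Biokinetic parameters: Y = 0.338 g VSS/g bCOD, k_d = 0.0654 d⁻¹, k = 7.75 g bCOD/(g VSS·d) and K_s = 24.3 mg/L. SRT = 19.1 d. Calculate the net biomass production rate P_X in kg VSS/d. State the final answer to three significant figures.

P_X ≈ 82.1 kg VSS/d

Effluent substrate depends only on kinetics and SRT: S = K_s(1 + k_d θ_c) / [θ_c(Yk − k_d) − 1] = 24.3 × (1 + 0.0654 × 19.1) / [19.1 × (0.338 × 7.75 − 0.0654) − 1] = 54.65 / 47.78 = 1.144 mg/L.
Observed yield with endogenous decay: Y_obs = Y / (1 + k_d·θ_c) = 0.338 / (1 + 0.0654 × 19.1) = 0.338 / 2.249 = 0.1503 g VSS/g bCOD.
ΔS = 2170 − 1.14 = 2169 mg/L, so the substrate removal rate is 252 × 2169/1000 = 546.6 kg bCOD/d.
So the net sludge growth is P_X = 0.1503 × 546.6 = 82.14 kg VSS/d.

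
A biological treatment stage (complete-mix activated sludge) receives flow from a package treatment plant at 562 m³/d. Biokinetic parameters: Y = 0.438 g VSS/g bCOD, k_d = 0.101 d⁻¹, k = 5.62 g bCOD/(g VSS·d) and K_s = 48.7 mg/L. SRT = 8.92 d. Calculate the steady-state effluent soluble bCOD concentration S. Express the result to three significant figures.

For a completely mixed reactor with recycle the Lawrence–McCarty relation gives S = K_s·(1 + k_d·θ_c) / [θ_c·(Y·k − k_d) − 1] = 48.7 × (1 + 0.101 × 8.92) / [8.92 × (0.438 × 5.62 − 0.101) − 1] = 92.57 / 20.06 = 4.616 mg/L.

S ≈ 4.62 mg/L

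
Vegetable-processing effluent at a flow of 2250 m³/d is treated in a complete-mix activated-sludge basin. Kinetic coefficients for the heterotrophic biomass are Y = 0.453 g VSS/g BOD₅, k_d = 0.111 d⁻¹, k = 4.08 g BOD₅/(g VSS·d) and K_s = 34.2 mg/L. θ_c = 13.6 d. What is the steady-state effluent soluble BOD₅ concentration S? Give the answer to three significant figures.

S ≈ 3.79 mg/L

From the Monod/SRT balance for a CMAS, S = K_s·(1+k_d θ_c)/[θ_c·(Y k − k_d) − 1] = 34.2 × (1 + 0.111 × 13.6) / [13.6 × (0.453 × 4.08 − 0.111) − 1] = 85.83 / 22.63 = 3.793 mg/L.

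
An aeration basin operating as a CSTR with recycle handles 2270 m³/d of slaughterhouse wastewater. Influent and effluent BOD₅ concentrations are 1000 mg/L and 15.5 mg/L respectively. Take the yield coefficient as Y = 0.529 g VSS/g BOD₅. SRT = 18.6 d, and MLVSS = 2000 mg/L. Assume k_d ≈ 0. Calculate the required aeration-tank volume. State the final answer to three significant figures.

V·X = Y·Q·ΔS·θ_c gives V = 0.529 × 2270 × (1000 − 15.5) × 18.6 / 2000 = 10995 m³.

V ≈ 11000 m³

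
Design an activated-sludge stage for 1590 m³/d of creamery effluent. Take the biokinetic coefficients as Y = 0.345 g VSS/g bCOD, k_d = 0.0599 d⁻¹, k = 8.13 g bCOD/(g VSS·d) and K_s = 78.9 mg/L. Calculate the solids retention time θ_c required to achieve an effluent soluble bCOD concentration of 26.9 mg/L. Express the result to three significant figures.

At the target effluent, Y k S/(K_s+S) = 0.345×8.13×26.9/105.8 = 0.7131 d⁻¹.
1/θ_c = 0.7131 − 0.0599 = 0.6532 d⁻¹, so θ_c = 1.531 d.

θ_c ≈ 1.53 d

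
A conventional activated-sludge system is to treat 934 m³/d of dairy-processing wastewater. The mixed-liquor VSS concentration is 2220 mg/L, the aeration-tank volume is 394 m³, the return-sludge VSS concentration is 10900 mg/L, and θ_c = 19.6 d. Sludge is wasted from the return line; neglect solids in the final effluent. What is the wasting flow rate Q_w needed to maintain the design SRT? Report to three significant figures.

Q_w ≈ 4.09 m³/d

Q_w = (V·X)/(θ_c X_r) = 394.0 × 2220 / (19.6 × 10900) = 4.094 m³/d.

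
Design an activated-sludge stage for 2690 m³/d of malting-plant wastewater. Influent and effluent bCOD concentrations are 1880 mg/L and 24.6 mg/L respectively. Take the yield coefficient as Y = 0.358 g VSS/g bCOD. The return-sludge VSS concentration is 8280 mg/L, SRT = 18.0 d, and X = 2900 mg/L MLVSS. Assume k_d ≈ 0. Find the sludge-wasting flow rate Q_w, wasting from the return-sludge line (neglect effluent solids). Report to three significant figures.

With k_d = 0 the design equation reduces to V = Y Q (S₀−S) θ_c / X = 0.358 × 2690 × (1880 − 24.6) × 18.0 / 2900 = 11090 m³.
Wasting from the return line (neglecting effluent solids): Q_w = V·X / (θ_c·X_r) = 11090 × 2900 / (18.0 × 8280) = 215.8 m³/d.

Q_w ≈ 216 m³/d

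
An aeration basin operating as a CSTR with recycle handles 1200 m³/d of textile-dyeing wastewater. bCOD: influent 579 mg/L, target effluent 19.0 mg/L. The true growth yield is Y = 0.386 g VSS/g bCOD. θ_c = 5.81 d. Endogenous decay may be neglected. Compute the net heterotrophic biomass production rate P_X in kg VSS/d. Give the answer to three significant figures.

P_X ≈ 259 kg VSS/d

With endogenous decay neglected, the observed yield equals the true yield: Y_obs = Y = 0.386 g VSS/g bCOD.
Mass of bCOD removed per day: Q(S₀ − S) = 1200 × 560.0 g/m³ = 672.0 kg/d.
P_X = Y_obs · Q(S₀ − S) = 0.3860 × 672.0 = 259.4 kg VSS/d.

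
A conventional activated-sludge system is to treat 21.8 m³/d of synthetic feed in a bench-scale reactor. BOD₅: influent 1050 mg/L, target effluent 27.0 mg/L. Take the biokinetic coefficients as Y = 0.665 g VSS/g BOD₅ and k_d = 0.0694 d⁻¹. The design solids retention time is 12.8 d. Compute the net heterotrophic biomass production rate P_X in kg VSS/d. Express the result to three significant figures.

P_X ≈ 7.85 kg VSS/d

Y_obs = Y / (1 + k_d θ_c) = 0.665 / (1 + 0.0694 × 12.8) = 0.665 / 1.888 = 0.3522.
ΔS = 1050 − 27.0 = 1023 mg/L, so the substrate removal rate is 21.8 × 1023/1000 = 22.30 kg BOD₅/d.
So the net sludge growth is P_X = 0.3522 × 22.30 = 7.854 kg VSS/d.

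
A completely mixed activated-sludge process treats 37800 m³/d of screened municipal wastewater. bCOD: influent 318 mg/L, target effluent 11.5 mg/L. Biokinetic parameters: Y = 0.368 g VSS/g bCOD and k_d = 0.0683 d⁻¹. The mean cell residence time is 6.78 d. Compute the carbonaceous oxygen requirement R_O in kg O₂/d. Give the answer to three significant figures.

The observed yield is Y_obs = Y/(1 + k_d·θ_c) = 0.368 / (1 + 0.0683 × 6.78) = 0.368 / 1.463 = 0.2515 g VSS per g bCOD removed.
ΔS = 318 − 11.5 = 306.5 mg/L, so the substrate removal rate is 37800 × 306.5/1000 = 11586 kg bCOD/d.
Net sludge production P_X = 0.2515 × 11586 = 2914 kg VSS/d.
Carbonaceous O₂ demand = substrate oxidised − cell-mass equivalent = 11586 − 1.42 × 2914 = 7448 kg O₂/d.

R_O ≈ 7450 kg O₂/d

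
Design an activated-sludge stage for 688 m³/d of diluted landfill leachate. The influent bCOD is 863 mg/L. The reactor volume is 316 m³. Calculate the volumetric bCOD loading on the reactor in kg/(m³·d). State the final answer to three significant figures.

L_v ≈ 1.88 kg bCOD/(m³·d)

Volumetric loading L_v = Q·S₀ / V = 688 × 863 g/m³ / 316.0 m³ = 1879 g/(m³·d) = 1.879 kg bCOD/(m³·d).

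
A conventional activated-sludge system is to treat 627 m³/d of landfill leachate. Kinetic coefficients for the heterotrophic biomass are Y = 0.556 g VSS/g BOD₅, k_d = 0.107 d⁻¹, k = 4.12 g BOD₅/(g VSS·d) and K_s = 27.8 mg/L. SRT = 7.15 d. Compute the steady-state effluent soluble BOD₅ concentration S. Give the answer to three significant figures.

S ≈ 3.36 mg/L

From the Monod/SRT balance for a CMAS, S = K_s·(1+k_d θ_c)/[θ_c·(Y k − k_d) − 1] = 27.8 × (1 + 0.107 × 7.15) / [7.15 × (0.556 × 4.12 − 0.107) − 1] = 49.07 / 14.61 = 3.358 mg/L.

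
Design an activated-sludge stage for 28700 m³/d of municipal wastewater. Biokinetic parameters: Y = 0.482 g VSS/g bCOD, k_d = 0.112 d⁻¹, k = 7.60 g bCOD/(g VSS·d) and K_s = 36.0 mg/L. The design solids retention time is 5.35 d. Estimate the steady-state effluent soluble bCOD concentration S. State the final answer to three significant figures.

For a completely mixed reactor with recycle the Lawrence–McCarty relation gives S = K_s·(1 + k_d·θ_c) / [θ_c·(Y·k − k_d) − 1] = 36.0 × (1 + 0.112 × 5.35) / [5.35 × (0.482 × 7.60 − 0.112) − 1] = 57.57 / 18.00 = 3.199 mg/L.

S ≈ 3.20 mg/L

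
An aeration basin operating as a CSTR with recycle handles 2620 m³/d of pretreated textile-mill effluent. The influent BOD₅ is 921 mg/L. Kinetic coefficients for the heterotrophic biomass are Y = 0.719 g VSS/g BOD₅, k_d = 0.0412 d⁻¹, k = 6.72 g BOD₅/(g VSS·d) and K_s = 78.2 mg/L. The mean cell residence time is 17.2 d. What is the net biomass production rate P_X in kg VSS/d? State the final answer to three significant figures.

For a completely mixed reactor with recycle the Lawrence–McCarty relation gives S = K_s·(1 + k_d·θ_c) / [θ_c·(Y·k − k_d) − 1] = 78.2 × (1 + 0.0412 × 17.2) / [17.2 × (0.719 × 6.72 − 0.0412) − 1] = 133.6 / 81.40 = 1.642 mg/L.
The observed yield is Y_obs = Y/(1 + k_d·θ_c) = 0.719 / (1 + 0.0412 × 17.2) = 0.719 / 1.709 = 0.4208 g VSS per g BOD₅ removed.
Q·(S₀ − S) = 2620 × (921 − 1.64) × 10⁻³ = 2409 kg/d removed.
So the net sludge growth is P_X = 0.4208 × 2409 = 1014 kg VSS/d.

P_X ≈ 1010 kg VSS/d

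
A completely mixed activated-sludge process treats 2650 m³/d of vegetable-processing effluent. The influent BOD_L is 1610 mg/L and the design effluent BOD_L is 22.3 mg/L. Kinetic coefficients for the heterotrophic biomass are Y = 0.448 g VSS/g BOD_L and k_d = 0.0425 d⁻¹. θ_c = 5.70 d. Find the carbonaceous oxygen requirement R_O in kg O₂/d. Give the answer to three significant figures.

Y_obs = Y / (1 + k_d θ_c) = 0.448 / (1 + 0.0425 × 5.70) = 0.448 / 1.242 = 0.3606.
Mass of BOD_L removed per day: Q(S₀ − S) = 2650 × 1588 g/m³ = 4207 kg/d.
P_X = Y_obs·Q·(S₀ − S) = 0.3606 × 4207 = 1517 kg VSS/d.
R_O = Q·ΔS − 1.42 P_X = 4207 − 2155 = 2053 kg O₂/d.

R_O ≈ 2050 kg O₂/d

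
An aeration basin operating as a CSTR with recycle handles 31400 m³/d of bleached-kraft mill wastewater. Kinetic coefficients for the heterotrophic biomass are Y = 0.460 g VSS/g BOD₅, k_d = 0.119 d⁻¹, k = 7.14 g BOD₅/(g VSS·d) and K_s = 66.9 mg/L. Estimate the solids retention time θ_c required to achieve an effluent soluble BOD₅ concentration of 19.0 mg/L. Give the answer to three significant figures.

θ_c ≈ 1.65 d

Specific growth rate at S = 19.0 mg/L: μ = YkS/(K_s+S) = 0.460·7.14·19.0/(66.9+19.0) = 0.7265 d⁻¹.
1/θ_c = 0.7265 − 0.119 = 0.6075 d⁻¹, so θ_c = 1.646 d.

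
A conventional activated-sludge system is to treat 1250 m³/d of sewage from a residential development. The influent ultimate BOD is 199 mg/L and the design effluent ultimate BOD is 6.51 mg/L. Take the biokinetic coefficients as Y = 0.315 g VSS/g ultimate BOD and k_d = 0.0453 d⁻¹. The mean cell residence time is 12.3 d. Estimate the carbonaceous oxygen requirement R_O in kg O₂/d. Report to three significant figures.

Correct the yield for decay: Y_obs = Y/(1 + k_d θ_c) = 0.315 / (1 + 0.0453 × 12.3) = 0.315 / 1.557 = 0.2023.
ΔS = 199 − 6.51 = 192.5 mg/L, so the substrate removal rate is 1250 × 192.5/1000 = 240.6 kg ultimate BOD/d.
Biomass synthesised: P_X = Y_obs × 240.6 = 48.67 kg VSS/d.
R_O = Q·ΔS − 1.42 P_X = 240.6 − 69.12 = 171.5 kg O₂/d.

R_O ≈ 171 kg O₂/d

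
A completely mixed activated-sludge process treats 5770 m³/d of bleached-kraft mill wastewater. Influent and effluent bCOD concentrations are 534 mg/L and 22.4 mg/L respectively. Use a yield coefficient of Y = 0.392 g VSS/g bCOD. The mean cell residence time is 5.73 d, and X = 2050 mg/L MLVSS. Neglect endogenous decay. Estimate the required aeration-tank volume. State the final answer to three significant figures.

V ≈ 3230 m³

V·X = Y·Q·ΔS·θ_c gives V = 0.392 × 5770 × (534 − 22.4) × 5.73 / 2050 = 3234 m³.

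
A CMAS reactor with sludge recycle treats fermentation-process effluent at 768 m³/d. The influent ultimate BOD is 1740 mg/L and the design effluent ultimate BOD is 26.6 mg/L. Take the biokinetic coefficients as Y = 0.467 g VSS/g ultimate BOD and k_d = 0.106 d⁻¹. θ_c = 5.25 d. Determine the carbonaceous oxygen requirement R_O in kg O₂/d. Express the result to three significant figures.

The observed yield is Y_obs = Y/(1 + k_d·θ_c) = 0.467 / (1 + 0.106 × 5.25) = 0.467 / 1.556 = 0.3000 g VSS per g ultimate BOD removed.
Substrate removed = Q·(S₀ − S) = 768 m³/d × (1740 − 26.6) g/m³ = 1.32×10^6 g/d = 1316 kg/d.
Net sludge production P_X = 0.3000 × 1316 = 394.8 kg VSS/d.
Carbonaceous O₂ demand = substrate oxidised − cell-mass equivalent = 1316 − 1.42 × 394.8 = 755.3 kg O₂/d.

R_O ≈ 755 kg O₂/d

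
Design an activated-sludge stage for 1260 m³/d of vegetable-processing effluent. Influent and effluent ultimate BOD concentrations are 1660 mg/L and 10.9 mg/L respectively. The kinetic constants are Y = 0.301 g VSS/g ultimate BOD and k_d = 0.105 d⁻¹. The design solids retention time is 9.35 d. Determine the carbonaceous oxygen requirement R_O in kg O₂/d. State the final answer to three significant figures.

Y_obs = Y / (1 + k_d θ_c) = 0.301 / (1 + 0.105 × 9.35) = 0.301 / 1.982 = 0.1519.
ΔS = 1660 − 10.9 = 1649 mg/L, so the substrate removal rate is 1260 × 1649/1000 = 2078 kg ultimate BOD/d.
P_X = Y_obs·Q·(S₀ − S) = 0.1519 × 2078 = 315.6 kg VSS/d.
Carbonaceous O₂ demand = substrate oxidised − cell-mass equivalent = 2078 − 1.42 × 315.6 = 1630 kg O₂/d.

R_O ≈ 1630 kg O₂/d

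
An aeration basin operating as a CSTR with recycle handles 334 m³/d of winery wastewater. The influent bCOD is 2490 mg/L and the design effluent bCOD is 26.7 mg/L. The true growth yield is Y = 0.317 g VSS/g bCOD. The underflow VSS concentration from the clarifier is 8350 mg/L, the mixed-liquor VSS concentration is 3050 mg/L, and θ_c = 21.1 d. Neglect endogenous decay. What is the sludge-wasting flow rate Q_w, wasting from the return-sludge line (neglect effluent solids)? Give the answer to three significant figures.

Q_w ≈ 31.2 m³/d

With k_d = 0 the design equation reduces to V = Y Q (S₀−S) θ_c / X = 0.317 × 334 × (2490 − 26.7) × 21.1 / 3050 = 1804 m³.
Wasting from the return line (neglecting effluent solids): Q_w = V·X / (θ_c·X_r) = 1804 × 3050 / (21.1 × 8350) = 31.23 m³/d.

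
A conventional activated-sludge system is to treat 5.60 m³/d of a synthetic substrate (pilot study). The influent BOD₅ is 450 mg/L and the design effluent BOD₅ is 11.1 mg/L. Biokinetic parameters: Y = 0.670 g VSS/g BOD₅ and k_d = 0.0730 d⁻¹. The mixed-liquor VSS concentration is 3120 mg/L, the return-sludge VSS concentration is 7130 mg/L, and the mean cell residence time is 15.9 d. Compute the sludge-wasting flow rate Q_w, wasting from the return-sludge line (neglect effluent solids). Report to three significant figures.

Q_w ≈ 0.107 m³/d

Rearranging the biomass balance for a CMAS with decay, V = Y·Q·ΔS·θ_c / [X·(1+k_d θ_c)] = 0.670 × 5.60 × (450 − 11.1) × 15.9 / [3120 × (1 + 0.0730 × 15.9)] = 2.62×10^4 / 6741 = 3.884 m³.
Wasting from the return line (neglecting effluent solids): Q_w = V·X / (θ_c·X_r) = 3.884 × 3120 / (15.9 × 7130) = 0.1069 m³/d.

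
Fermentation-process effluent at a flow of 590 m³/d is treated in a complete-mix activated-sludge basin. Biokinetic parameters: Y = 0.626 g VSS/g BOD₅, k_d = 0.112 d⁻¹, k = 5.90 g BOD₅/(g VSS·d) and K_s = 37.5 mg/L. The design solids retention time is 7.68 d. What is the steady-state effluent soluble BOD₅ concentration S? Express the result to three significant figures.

S ≈ 2.63 mg/L

For a completely mixed reactor with recycle the Lawrence–McCarty relation gives S = K_s·(1 + k_d·θ_c) / [θ_c·(Y·k − k_d) − 1] = 37.5 × (1 + 0.112 × 7.68) / [7.68 × (0.626 × 5.90 − 0.112) − 1] = 69.76 / 26.51 = 2.632 mg/L.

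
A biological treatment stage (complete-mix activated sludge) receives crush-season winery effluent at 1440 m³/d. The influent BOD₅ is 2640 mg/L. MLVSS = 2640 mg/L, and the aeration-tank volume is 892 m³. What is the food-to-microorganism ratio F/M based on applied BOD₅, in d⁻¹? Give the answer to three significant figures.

F/M ≈ 1.61 d⁻¹

Food-to-microorganism ratio F/M = Q S₀ / (V X) = 1440 × 2640 / (892.0 × 2640) = 1.614 d⁻¹.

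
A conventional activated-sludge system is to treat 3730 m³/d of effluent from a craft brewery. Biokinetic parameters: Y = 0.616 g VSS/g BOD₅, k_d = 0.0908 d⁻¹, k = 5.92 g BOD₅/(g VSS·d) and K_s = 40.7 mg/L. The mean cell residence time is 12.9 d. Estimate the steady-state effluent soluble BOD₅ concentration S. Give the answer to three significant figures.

Effluent substrate depends only on kinetics and SRT: S = K_s(1 + k_d θ_c) / [θ_c(Yk − k_d) − 1] = 40.7 × (1 + 0.0908 × 12.9) / [12.9 × (0.616 × 5.92 − 0.0908) − 1] = 88.37 / 44.87 = 1.969 mg/L.

S ≈ 1.97 mg/L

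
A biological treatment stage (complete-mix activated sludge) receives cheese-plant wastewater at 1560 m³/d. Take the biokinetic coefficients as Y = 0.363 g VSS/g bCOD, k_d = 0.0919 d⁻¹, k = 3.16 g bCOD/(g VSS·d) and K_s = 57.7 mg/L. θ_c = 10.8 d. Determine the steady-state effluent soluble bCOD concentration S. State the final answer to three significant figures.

S ≈ 11.1 mg/L

For a completely mixed reactor with recycle the Lawrence–McCarty relation gives S = K_s·(1 + k_d·θ_c) / [θ_c·(Y·k − k_d) − 1] = 57.7 × (1 + 0.0919 × 10.8) / [10.8 × (0.363 × 3.16 − 0.0919) − 1] = 115.0 / 10.40 = 11.06 mg/L.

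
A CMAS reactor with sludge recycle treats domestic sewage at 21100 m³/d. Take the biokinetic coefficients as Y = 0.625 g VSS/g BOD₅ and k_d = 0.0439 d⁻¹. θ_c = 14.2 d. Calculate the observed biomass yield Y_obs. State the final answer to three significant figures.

Y_obs = Y / (1 + k_d θ_c) = 0.625 / (1 + 0.0439 × 14.2) = 0.625 / 1.623 = 0.3850.

Y_obs ≈ 0.385 g VSS/g BOD₅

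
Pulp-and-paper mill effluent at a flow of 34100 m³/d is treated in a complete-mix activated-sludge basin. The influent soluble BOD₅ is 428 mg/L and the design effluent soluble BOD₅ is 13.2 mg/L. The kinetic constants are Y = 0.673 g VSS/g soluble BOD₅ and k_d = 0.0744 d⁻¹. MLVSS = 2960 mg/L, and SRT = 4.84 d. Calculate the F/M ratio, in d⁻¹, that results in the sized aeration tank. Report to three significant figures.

From the SRT design equation V = Y Q (S₀−S) θ_c / [X (1 + k_d θ_c)] = 0.673 × 34100 × (428 − 13.2) × 4.84 / [2960 × (1 + 0.0744 × 4.84)] = 4.61×10^7 / 4026 = 11444 m³.
F/M = Q·S₀ / (V·X) = 34100 × 428 / (11444 × 2960) = 0.4308 g soluble BOD₅·(g VSS·d)⁻¹.

F/M ≈ 0.431 d⁻¹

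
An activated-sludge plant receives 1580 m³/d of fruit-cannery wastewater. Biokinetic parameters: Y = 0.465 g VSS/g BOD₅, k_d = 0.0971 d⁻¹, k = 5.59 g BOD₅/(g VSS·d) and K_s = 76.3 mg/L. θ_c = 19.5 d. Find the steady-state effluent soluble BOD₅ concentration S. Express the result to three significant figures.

S ≈ 4.62 mg/L

From the Monod/SRT balance for a CMAS, S = K_s·(1+k_d θ_c)/[θ_c·(Y k − k_d) − 1] = 76.3 × (1 + 0.0971 × 19.5) / [19.5 × (0.465 × 5.59 − 0.0971) − 1] = 220.8 / 47.79 = 4.619 mg/L.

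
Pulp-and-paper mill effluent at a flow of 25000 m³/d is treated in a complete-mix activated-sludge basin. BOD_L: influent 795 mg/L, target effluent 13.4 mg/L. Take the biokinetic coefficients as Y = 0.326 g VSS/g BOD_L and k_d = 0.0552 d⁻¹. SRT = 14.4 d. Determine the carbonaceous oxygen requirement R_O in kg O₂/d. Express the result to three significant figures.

R_O ≈ 14500 kg O₂/d

Correct the yield for decay: Y_obs = Y/(1 + k_d θ_c) = 0.326 / (1 + 0.0552 × 14.4) = 0.326 / 1.795 = 0.1816.
Q·(S₀ − S) = 25000 × (795 − 13.4) × 10⁻³ = 19540 kg/d removed.
Biomass synthesised: P_X = Y_obs × 19540 = 3549 kg VSS/d.
R_O = Q·ΔS − 1.42 P_X = 19540 − 5040 = 14500 kg O₂/d.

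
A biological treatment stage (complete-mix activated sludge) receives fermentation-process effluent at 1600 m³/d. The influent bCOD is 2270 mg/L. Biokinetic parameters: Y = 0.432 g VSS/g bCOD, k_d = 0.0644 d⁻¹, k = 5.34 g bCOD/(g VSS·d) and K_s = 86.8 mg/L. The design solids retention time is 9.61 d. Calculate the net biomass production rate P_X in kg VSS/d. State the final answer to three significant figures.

P_X ≈ 966 kg VSS/d

Effluent substrate depends only on kinetics and SRT: S = K_s(1 + k_d θ_c) / [θ_c(Yk − k_d) − 1] = 86.8 × (1 + 0.0644 × 9.61) / [9.61 × (0.432 × 5.34 − 0.0644) − 1] = 140.5 / 20.55 = 6.838 mg/L.
The observed yield is Y_obs = Y/(1 + k_d·θ_c) = 0.432 / (1 + 0.0644 × 9.61) = 0.432 / 1.619 = 0.2669 g VSS per g bCOD removed.
Substrate removed = Q·(S₀ − S) = 1600 m³/d × (2270 − 6.84) g/m³ = 3.62×10^6 g/d = 3621 kg/d.
Net biomass production P_X = Y_obs × Q·(S₀ − S) = 0.2669 × 3621 = 966.3 kg VSS/d.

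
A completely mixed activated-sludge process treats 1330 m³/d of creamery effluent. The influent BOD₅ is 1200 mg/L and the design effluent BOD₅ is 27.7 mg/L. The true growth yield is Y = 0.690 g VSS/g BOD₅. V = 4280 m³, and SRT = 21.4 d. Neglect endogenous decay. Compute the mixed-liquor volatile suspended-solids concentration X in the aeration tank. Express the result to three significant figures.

X ≈ 5380 mg/L

Without decay, X = Y Q (S₀−S) θ_c / V = 0.690 × 1330 × (1200 − 27.7) × 21.4 / 4280 = 5379 mg/L.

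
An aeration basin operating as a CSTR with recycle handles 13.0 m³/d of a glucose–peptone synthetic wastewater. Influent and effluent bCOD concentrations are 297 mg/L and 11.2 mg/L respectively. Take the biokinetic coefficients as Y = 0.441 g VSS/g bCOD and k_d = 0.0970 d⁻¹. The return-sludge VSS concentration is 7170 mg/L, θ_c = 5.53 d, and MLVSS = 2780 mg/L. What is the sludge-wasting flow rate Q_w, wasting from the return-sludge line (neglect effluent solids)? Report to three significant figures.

Q_w ≈ 0.149 m³/d

Rearranging the biomass balance for a CMAS with decay, V = Y·Q·ΔS·θ_c / [X·(1+k_d θ_c)] = 0.441 × 13.0 × (297 − 11.2) × 5.53 / [2780 × (1 + 0.0970 × 5.53)] = 9.06×10^3 / 4271 = 2.121 m³.
Wasting from the return line (neglecting effluent solids): Q_w = V·X / (θ_c·X_r) = 2.121 × 2780 / (5.53 × 7170) = 0.1487 m³/d.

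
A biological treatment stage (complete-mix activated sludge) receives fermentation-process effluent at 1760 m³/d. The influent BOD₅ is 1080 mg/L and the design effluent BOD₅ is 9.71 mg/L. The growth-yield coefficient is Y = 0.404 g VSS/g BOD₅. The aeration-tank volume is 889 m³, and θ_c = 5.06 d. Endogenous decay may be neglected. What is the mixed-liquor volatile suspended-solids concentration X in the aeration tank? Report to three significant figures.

From V·X = Y·Q·(S₀ − S)·θ_c (decay neglected): X = 0.404 × 1760 × (1080 − 9.71) × 5.06 / 889 = 4332 mg/L.

X ≈ 4330 mg/L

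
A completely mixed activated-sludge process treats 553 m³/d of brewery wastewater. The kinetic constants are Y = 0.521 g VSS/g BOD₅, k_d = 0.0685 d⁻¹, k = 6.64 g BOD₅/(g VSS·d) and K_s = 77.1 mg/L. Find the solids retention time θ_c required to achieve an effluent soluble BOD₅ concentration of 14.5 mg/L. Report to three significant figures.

Specific growth rate at S = 14.5 mg/L: μ = YkS/(K_s+S) = 0.521·6.64·14.5/(77.1+14.5) = 0.5476 d⁻¹.
1/θ_c = 0.5476 − 0.0685 = 0.4791 d⁻¹, so θ_c = 2.087 d.

θ_c ≈ 2.09 d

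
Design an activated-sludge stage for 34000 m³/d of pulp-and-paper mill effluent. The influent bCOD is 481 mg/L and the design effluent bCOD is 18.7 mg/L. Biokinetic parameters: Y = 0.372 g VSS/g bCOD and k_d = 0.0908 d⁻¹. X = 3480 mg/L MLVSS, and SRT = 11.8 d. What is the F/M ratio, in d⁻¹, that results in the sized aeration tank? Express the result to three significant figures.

From the SRT design equation V = Y Q (S₀−S) θ_c / [X (1 + k_d θ_c)] = 0.372 × 34000 × (481 − 18.7) × 11.8 / [3480 × (1 + 0.0908 × 11.8)] = 6.9×10^7 / 7209 = 9571 m³.
F/M = applied load / biomass = Q·S₀/(V·X) = 34000 × 481 / (9571 × 3480) = 0.4910 d⁻¹.

F/M ≈ 0.491 d⁻¹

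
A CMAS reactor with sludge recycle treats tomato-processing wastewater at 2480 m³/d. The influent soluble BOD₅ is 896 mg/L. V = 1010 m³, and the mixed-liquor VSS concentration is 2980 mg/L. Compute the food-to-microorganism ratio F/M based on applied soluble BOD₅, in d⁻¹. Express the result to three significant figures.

F/M ≈ 0.738 d⁻¹

F/M = Q·S₀ / (V·X) = 2480 × 896 / (1010 × 2980) = 0.7383 g soluble BOD₅·(g VSS·d)⁻¹.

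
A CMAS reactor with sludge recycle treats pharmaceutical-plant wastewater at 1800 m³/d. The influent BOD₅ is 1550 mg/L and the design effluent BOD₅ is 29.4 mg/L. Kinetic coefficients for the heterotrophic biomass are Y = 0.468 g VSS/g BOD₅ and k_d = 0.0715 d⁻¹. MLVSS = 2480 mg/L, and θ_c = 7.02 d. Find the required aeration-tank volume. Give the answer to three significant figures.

V ≈ 2410 m³

From the SRT design equation V = Y Q (S₀−S) θ_c / [X (1 + k_d θ_c)] = 0.468 × 1800 × (1550 − 29.4) × 7.02 / [2480 × (1 + 0.0715 × 7.02)] = 8.99×10^6 / 3725 = 2414 m³.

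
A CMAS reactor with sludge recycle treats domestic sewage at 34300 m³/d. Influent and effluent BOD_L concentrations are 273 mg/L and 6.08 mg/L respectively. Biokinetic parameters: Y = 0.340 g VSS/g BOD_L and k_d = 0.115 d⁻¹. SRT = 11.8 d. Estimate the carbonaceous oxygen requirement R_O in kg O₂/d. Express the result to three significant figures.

R_O ≈ 7280 kg O₂/d

The observed yield is Y_obs = Y/(1 + k_d·θ_c) = 0.340 / (1 + 0.115 × 11.8) = 0.340 / 2.357 = 0.1443 g VSS per g BOD_L removed.
Q·(S₀ − S) = 34300 × (273 − 6.08) × 10⁻³ = 9155 kg/d removed.
Biomass synthesised: P_X = Y_obs × 9155 = 1321 kg VSS/d.
R_O = Q·ΔS − 1.42 P_X = 9155 − 1875 = 7280 kg O₂/d.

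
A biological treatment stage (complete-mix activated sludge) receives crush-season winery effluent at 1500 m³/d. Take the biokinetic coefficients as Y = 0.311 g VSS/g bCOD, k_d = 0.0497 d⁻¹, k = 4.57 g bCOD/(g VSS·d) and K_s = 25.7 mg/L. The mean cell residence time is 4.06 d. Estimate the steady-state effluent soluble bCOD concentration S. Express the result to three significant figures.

For a completely mixed reactor with recycle the Lawrence–McCarty relation gives S = K_s·(1 + k_d·θ_c) / [θ_c·(Y·k − k_d) − 1] = 25.7 × (1 + 0.0497 × 4.06) / [4.06 × (0.311 × 4.57 − 0.0497) − 1] = 30.89 / 4.569 = 6.760 mg/L.

S ≈ 6.76 mg/L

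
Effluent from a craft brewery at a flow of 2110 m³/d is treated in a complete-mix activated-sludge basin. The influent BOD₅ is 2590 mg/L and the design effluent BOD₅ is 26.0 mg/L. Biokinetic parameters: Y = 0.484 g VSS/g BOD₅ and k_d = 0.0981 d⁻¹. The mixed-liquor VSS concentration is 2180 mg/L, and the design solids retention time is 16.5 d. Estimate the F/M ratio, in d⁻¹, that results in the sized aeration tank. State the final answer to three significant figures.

F/M ≈ 0.331 d⁻¹

Steady-state biomass mass balance: V·X·(1 + k_d·θ_c) = Y·Q·(S₀ − S)·θ_c, so V = 0.484 × 2110 × (2590 − 26.0) × 16.5 / [2180 × (1 + 0.0981 × 16.5)] = 4.32×10^7 / 5709 = 7568 m³.
Food-to-microorganism ratio F/M = Q S₀ / (V X) = 2110 × 2590 / (7568 × 2180) = 0.3312 d⁻¹.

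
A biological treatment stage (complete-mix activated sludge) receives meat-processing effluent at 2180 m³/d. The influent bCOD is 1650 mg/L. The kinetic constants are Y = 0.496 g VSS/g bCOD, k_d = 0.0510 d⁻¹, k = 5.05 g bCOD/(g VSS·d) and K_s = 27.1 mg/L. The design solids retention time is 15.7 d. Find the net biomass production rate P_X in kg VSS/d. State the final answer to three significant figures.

P_X ≈ 990 kg VSS/d

Effluent substrate depends only on kinetics and SRT: S = K_s(1 + k_d θ_c) / [θ_c(Yk − k_d) − 1] = 27.1 × (1 + 0.0510 × 15.7) / [15.7 × (0.496 × 5.05 − 0.0510) − 1] = 48.80 / 37.52 = 1.300 mg/L.
The observed yield is Y_obs = Y/(1 + k_d·θ_c) = 0.496 / (1 + 0.0510 × 15.7) = 0.496 / 1.801 = 0.2754 g VSS per g bCOD removed.
Q·(S₀ − S) = 2180 × (1650 − 1.30) × 10⁻³ = 3594 kg/d removed.
P_X = Y_obs · Q(S₀ − S) = 0.2754 × 3594 = 990.0 kg VSS/d.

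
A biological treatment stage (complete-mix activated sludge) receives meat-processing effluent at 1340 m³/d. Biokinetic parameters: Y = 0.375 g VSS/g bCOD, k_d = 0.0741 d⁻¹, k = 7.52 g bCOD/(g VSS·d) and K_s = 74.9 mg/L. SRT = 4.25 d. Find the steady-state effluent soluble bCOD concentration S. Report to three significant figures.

S ≈ 9.23 mg/L

Effluent substrate depends only on kinetics and SRT: S = K_s(1 + k_d θ_c) / [θ_c(Yk − k_d) − 1] = 74.9 × (1 + 0.0741 × 4.25) / [4.25 × (0.375 × 7.52 − 0.0741) − 1] = 98.49 / 10.67 = 9.230 mg/L.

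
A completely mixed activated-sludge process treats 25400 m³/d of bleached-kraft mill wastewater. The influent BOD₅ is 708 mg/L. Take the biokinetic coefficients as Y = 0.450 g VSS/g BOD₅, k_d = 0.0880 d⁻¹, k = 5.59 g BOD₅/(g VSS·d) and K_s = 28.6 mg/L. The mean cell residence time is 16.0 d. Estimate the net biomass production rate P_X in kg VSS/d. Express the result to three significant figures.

P_X ≈ 3350 kg VSS/d

Effluent substrate depends only on kinetics and SRT: S = K_s(1 + k_d θ_c) / [θ_c(Yk − k_d) − 1] = 28.6 × (1 + 0.0880 × 16.0) / [16.0 × (0.450 × 5.59 − 0.0880) − 1] = 68.87 / 37.84 = 1.820 mg/L.
Observed yield with endogenous decay: Y_obs = Y / (1 + k_d·θ_c) = 0.450 / (1 + 0.0880 × 16.0) = 0.450 / 2.408 = 0.1869 g VSS/g BOD₅.
ΔS = 708 − 1.82 = 706.2 mg/L, so the substrate removal rate is 25400 × 706.2/1000 = 17937 kg BOD₅/d.
Biomass produced: P_X = Y_obs·Q·ΔS = 0.1869 × 17937 ≈ 3352 kg VSS/d.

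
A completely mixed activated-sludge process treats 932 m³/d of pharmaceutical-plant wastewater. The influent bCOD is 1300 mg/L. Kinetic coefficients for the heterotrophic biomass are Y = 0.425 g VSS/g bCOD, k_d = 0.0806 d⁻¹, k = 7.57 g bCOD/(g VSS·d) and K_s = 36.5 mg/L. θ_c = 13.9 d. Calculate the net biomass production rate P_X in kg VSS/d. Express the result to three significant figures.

Effluent substrate depends only on kinetics and SRT: S = K_s(1 + k_d θ_c) / [θ_c(Yk − k_d) − 1] = 36.5 × (1 + 0.0806 × 13.9) / [13.9 × (0.425 × 7.57 − 0.0806) − 1] = 77.39 / 42.60 = 1.817 mg/L.
Correct the yield for decay: Y_obs = Y/(1 + k_d θ_c) = 0.425 / (1 + 0.0806 × 13.9) = 0.425 / 2.120 = 0.2004.
Q·(S₀ − S) = 932 × (1300 − 1.82) × 10⁻³ = 1210 kg/d removed.
P_X = Y_obs · Q(S₀ − S) = 0.2004 × 1210 = 242.5 kg VSS/d.

P_X ≈ 243 kg VSS/d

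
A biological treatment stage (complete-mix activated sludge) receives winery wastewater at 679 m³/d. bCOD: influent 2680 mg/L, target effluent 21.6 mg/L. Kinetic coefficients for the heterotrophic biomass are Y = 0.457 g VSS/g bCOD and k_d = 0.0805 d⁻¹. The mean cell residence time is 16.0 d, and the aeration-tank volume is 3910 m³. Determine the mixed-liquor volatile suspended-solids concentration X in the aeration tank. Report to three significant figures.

X ≈ 1480 mg/L

From V·X·(1 + k_d·θ_c) = Y·Q·(S₀ − S)·θ_c: X = 0.457 × 679 × (2680 − 21.6) × 16.0 / [3910 × (1 + 0.0805 × 16.0)] = 1475 mg/L.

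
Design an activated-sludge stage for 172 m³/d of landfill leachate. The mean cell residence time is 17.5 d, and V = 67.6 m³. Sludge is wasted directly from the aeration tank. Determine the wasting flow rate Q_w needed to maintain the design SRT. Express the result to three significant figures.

With mixed-liquor wasting, θ_c = V/Q_w, so Q_w = V/θ_c = 67.60/17.5 = 3.863 m³/d.

Q_w ≈ 3.86 m³/d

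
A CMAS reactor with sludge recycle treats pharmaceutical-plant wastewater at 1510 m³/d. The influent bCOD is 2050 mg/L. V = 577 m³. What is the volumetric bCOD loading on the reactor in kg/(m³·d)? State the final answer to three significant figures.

Applied bCOD load per unit volume = Q·S₀/V = (1510 × 2050/1000)/577.0 = 5.365 kg bCOD·m⁻³·d⁻¹.

L_v ≈ 5.36 kg bCOD/(m³·d)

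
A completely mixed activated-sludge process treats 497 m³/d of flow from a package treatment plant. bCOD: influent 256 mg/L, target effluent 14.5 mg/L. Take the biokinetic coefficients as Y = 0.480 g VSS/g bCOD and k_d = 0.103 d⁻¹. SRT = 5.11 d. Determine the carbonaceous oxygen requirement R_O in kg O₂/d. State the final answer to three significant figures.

Y_obs = Y / (1 + k_d θ_c) = 0.480 / (1 + 0.103 × 5.11) = 0.480 / 1.526 = 0.3145.
Substrate removed = Q·(S₀ − S) = 497 m³/d × (256 − 14.5) g/m³ = 1.2×10^5 g/d = 120.0 kg/d.
P_X = Y_obs·Q·(S₀ − S) = 0.3145 × 120.0 = 37.75 kg VSS/d.
R_O = Q·(S₀ − S) − 1.42·P_X = 120.0 − 1.42 × 37.75 = 66.43 kg O₂/d.

R_O ≈ 66.4 kg O₂/d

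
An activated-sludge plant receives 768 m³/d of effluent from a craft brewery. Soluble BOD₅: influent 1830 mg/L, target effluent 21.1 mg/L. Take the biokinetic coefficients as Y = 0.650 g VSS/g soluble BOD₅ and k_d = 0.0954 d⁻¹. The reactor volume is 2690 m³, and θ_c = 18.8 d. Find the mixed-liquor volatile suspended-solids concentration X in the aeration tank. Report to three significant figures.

X ≈ 2260 mg/L

Solving the biomass balance for X: X = Y Q (S₀−S) θ_c / [V (1+k_d θ_c)] = 0.650 × 768 × (1830 − 21.1) × 18.8 / [2690 × (1 + 0.0954 × 18.8)] = 2259 mg/L.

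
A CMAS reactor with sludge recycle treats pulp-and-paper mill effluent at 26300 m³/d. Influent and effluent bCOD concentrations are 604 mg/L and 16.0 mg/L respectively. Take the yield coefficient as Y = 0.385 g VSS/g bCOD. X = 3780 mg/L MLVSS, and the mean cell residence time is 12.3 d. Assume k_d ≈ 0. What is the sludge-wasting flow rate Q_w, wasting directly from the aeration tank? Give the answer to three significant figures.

With k_d = 0 the design equation reduces to V = Y Q (S₀−S) θ_c / X = 0.385 × 26300 × (604 − 16.0) × 12.3 / 3780 = 19373 m³.
For wasting at MLVSS concentration, Q_w = V/θ_c = 19373/12.3 = 1575 m³/d.

Q_w ≈ 1580 m³/d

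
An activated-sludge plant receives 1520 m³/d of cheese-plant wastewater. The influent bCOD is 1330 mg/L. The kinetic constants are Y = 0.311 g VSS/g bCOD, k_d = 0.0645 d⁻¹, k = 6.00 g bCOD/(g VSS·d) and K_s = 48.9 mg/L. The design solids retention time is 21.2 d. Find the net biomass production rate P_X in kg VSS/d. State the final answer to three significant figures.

For a completely mixed reactor with recycle the Lawrence–McCarty relation gives S = K_s·(1 + k_d·θ_c) / [θ_c·(Y·k − k_d) − 1] = 48.9 × (1 + 0.0645 × 21.2) / [21.2 × (0.311 × 6.00 − 0.0645) − 1] = 115.8 / 37.19 = 3.113 mg/L.
Observed yield with endogenous decay: Y_obs = Y / (1 + k_d·θ_c) = 0.311 / (1 + 0.0645 × 21.2) = 0.311 / 2.367 = 0.1314 g VSS/g bCOD.
Mass of bCOD removed per day: Q(S₀ − S) = 1520 × 1327 g/m³ = 2017 kg/d.
So the net sludge growth is P_X = 0.1314 × 2017 = 265.0 kg VSS/d.

P_X ≈ 265 kg VSS/d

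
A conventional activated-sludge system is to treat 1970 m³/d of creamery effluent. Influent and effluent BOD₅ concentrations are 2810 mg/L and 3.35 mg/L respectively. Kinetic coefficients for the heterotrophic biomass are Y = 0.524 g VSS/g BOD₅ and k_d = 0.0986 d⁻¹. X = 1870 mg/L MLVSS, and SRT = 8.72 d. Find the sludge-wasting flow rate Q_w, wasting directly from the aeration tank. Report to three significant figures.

Steady-state biomass mass balance: V·X·(1 + k_d·θ_c) = Y·Q·(S₀ − S)·θ_c, so V = 0.524 × 1970 × (2810 − 3.35) × 8.72 / [1870 × (1 + 0.0986 × 8.72)] = 2.53×10^7 / 3478 = 7264 m³.
For wasting at MLVSS concentration, Q_w = V/θ_c = 7264/8.72 = 833.1 m³/d.

Q_w ≈ 833 m³/d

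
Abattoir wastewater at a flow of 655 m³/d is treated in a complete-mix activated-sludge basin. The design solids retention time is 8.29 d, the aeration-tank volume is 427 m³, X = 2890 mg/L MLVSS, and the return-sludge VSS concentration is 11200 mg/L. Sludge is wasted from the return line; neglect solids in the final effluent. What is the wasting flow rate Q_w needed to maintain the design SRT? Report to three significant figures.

Q_w = (V·X)/(θ_c X_r) = 427.0 × 2890 / (8.29 × 11200) = 13.29 m³/d.

Q_w ≈ 13.3 m³/d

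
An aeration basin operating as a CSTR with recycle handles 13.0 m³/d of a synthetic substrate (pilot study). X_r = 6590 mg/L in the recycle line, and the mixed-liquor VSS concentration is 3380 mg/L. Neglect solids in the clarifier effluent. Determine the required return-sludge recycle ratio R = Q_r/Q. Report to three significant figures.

Mass balance around the secondary clarifier (neglecting effluent solids): R = X / (X_r − X) = 3380 / (6590 − 3380) = 1.053.

R ≈ 1.05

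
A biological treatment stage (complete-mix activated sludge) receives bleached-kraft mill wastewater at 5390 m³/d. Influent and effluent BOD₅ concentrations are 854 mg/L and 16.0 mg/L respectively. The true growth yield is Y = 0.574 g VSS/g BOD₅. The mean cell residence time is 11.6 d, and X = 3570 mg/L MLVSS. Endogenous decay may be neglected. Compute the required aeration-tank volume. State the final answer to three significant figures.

V ≈ 8420 m³

With k_d = 0 the design equation reduces to V = Y Q (S₀−S) θ_c / X = 0.574 × 5390 × (854 − 16.0) × 11.6 / 3570 = 8424 m³.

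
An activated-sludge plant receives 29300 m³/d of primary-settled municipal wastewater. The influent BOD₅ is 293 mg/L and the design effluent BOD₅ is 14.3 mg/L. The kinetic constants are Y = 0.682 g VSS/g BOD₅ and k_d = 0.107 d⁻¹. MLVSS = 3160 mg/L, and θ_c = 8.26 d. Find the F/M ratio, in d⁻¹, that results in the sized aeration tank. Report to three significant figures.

F/M ≈ 0.352 d⁻¹

Steady-state biomass mass balance: V·X·(1 + k_d·θ_c) = Y·Q·(S₀ − S)·θ_c, so V = 0.682 × 29300 × (293 − 14.3) × 8.26 / [3160 × (1 + 0.107 × 8.26)] = 4.6×10^7 / 5953 = 7728 m³.
Food-to-microorganism ratio F/M = Q S₀ / (V X) = 29300 × 293 / (7728 × 3160) = 0.3516 d⁻¹.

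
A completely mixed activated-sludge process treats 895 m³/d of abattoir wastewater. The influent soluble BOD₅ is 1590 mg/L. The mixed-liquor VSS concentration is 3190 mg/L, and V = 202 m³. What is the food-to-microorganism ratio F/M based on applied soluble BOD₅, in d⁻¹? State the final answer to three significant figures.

F/M = applied load / biomass = Q·S₀/(V·X) = 895 × 1590 / (202.0 × 3190) = 2.208 d⁻¹.

F/M ≈ 2.21 d⁻¹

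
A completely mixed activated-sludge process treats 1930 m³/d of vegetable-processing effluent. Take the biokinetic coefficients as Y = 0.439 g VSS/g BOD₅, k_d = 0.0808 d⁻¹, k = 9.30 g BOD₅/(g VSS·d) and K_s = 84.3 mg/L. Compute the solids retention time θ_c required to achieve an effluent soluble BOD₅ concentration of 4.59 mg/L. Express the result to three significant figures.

θ_c ≈ 7.69 d

At the target effluent, Y k S/(K_s+S) = 0.439×9.30×4.59/88.89 = 0.2108 d⁻¹.
1/θ_c = 0.2108 − 0.0808 = 0.1300 d⁻¹, so θ_c = 7.691 d.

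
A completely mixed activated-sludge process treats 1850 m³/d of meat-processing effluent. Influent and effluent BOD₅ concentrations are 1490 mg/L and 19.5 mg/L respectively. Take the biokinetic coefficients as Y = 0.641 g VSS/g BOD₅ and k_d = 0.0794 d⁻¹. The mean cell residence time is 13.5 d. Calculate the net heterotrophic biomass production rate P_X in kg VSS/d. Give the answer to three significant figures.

Observed yield with endogenous decay: Y_obs = Y / (1 + k_d·θ_c) = 0.641 / (1 + 0.0794 × 13.5) = 0.641 / 2.072 = 0.3094 g VSS/g BOD₅.
Q·(S₀ − S) = 1850 × (1490 − 19.5) × 10⁻³ = 2720 kg/d removed.
So the net sludge growth is P_X = 0.3094 × 2720 = 841.6 kg VSS/d.

P_X ≈ 842 kg VSS/d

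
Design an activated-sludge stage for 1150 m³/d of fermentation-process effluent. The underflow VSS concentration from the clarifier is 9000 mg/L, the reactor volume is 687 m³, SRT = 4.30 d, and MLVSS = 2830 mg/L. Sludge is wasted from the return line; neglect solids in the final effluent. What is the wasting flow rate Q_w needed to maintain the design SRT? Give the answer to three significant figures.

θ_c = V·X/(Q_w·X_r) when wasting from the recycle, so Q_w = V·X/(θ_c·X_r) = 687.0 × 2830 / (4.30 × 9000) = 50.24 m³/d.

Q_w ≈ 50.2 m³/d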